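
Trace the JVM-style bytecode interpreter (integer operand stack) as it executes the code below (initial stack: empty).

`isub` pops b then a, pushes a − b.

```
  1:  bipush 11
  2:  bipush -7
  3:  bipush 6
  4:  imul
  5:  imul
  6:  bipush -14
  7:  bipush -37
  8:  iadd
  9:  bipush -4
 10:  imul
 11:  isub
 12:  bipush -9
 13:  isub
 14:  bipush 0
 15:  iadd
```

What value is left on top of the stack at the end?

-657

bipush 11  → [11]
bipush -7  → [11, -7]
bipush 6   → [11, -7, 6]
imul       → [11, -42]
imul       → [-462]
bipush -14 → [-462, -14]
bipush -37 → [-462, -14, -37]
iadd       → [-462, -51]
bipush -4  → [-462, -51, -4]
imul       → [-462, 204]
isub       → [-666]
bipush -9  → [-666, -9]
isub       → [-657]
bipush 0   → [-657, 0]
iadd       → [-657]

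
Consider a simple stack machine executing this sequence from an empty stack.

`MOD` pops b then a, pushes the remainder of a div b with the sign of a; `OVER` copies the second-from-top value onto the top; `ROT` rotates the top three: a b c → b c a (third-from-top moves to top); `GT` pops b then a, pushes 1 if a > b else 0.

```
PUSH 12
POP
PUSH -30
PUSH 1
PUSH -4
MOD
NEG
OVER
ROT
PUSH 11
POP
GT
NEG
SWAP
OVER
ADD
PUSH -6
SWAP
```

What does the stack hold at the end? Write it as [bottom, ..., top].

[0, -6, -1]

PUSH 12  : [12]
POP      : []
PUSH -30 : [-30]
PUSH 1   : [-30, 1]
PUSH -4  : [-30, 1, -4]
MOD      : [-30, 1]
NEG      : [-30, -1]
OVER     : [-30, -1, -30]
ROT      : [-1, -30, -30]
PUSH 11  : [-1, -30, -30, 11]
POP      : [-1, -30, -30]
GT       : [-1, 0]
NEG      : [-1, 0]
SWAP     : [0, -1]
OVER     : [0, -1, 0]
ADD      : [0, -1]
PUSH -6  : [0, -1, -6]
SWAP     : [0, -6, -1]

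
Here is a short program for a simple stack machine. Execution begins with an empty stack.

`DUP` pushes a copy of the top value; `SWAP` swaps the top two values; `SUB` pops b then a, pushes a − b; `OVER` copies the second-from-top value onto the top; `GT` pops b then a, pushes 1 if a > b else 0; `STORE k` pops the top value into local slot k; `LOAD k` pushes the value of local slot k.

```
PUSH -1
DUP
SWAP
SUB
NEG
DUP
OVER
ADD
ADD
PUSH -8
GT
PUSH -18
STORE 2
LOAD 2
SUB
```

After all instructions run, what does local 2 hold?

-18

PUSH -1   [-1]
DUP       [-1, -1]
SWAP      [-1, -1]
SUB       [0]
NEG       [0]
DUP       [0, 0]
OVER      [0, 0, 0]
ADD       [0, 0]
ADD       [0]
PUSH -8   [0, -8]
GT        [1]
PUSH -18  [1, -18]
STORE 2   [1]
LOAD 2    [1, -18]
SUB       [19]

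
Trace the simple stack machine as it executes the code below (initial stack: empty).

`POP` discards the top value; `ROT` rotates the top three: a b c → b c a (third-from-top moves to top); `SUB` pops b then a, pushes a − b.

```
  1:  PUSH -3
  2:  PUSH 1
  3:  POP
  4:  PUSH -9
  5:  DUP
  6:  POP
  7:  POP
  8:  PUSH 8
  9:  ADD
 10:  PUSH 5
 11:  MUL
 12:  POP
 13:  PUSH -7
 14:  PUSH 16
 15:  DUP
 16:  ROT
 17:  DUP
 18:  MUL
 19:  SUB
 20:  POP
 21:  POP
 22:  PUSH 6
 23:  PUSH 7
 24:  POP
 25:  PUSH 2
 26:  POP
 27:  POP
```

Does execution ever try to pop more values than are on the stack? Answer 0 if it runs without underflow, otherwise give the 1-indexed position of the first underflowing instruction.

PUSH -3 → -3
PUSH 1  → -3 1
POP     → -3
PUSH -9 → -3 -9
DUP     → -3 -9 -9
POP     → -3 -9
POP     → -3
PUSH 8  → -3 8
ADD     → 5
PUSH 5  → 5 5
MUL     → 25
POP     → (empty)
PUSH -7 → -7
PUSH 16 → -7 16
DUP     → -7 16 16
ROT     → 16 16 -7
DUP     → 16 16 -7 -7
MUL     → 16 16 49
SUB     → 16 -33
POP     → 16
POP     → (empty)
PUSH 6  → 6
PUSH 7  → 6 7
POP     → 6
PUSH 2  → 6 2
POP     → 6
POP     → (empty)

0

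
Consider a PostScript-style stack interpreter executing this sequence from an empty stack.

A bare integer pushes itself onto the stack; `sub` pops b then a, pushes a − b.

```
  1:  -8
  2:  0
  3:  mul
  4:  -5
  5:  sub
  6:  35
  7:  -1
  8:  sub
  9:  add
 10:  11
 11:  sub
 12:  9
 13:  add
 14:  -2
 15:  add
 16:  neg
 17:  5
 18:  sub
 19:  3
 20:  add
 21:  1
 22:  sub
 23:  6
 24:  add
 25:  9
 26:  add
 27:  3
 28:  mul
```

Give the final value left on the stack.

-75

-8  -> [-8]
0   -> [-8, 0]
mul -> [0]
-5  -> [0, -5]
sub -> [5]
35  -> [5, 35]
-1  -> [5, 35, -1]
sub -> [5, 36]
add -> [41]
11  -> [41, 11]
sub -> [30]
9   -> [30, 9]
add -> [39]
-2  -> [39, -2]
add -> [37]
neg -> [-37]
5   -> [-37, 5]
sub -> [-42]
3   -> [-42, 3]
add -> [-39]
1   -> [-39, 1]
sub -> [-40]
6   -> [-40, 6]
add -> [-34]
9   -> [-34, 9]
add -> [-25]
3   -> [-25, 3]
mul -> [-75]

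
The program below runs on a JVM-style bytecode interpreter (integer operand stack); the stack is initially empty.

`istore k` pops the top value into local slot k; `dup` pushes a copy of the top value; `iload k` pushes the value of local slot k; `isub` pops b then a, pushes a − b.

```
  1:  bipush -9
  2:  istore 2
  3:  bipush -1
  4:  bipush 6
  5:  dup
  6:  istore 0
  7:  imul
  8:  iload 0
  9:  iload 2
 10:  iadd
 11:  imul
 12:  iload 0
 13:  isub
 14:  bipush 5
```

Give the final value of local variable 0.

bipush -9 : [-9]
istore 2  : []
bipush -1 : [-1]
bipush 6  : [-1, 6]
dup       : [-1, 6, 6]
istore 0  : [-1, 6]
imul      : [-6]
iload 0   : [-6, 6]
iload 2   : [-6, 6, -9]
iadd      : [-6, -3]
imul      : [18]
iload 0   : [18, 6]
isub      : [12]
bipush 5  : [12, 5]

6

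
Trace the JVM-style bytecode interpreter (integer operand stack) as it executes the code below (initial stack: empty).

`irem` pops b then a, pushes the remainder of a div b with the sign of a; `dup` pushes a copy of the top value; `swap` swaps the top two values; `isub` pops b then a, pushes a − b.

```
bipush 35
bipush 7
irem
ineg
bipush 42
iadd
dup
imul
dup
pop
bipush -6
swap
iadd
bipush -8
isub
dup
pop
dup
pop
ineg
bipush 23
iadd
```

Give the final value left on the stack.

bipush 35 → [35]
bipush 7  → [35, 7]
irem      → [0]
ineg      → [0]
bipush 42 → [0, 42]
iadd      → [42]
dup       → [42, 42]
imul      → [1764]
dup       → [1764, 1764]
pop       → [1764]
bipush -6 → [1764, -6]
swap      → [-6, 1764]
iadd      → [1758]
bipush -8 → [1758, -8]
isub      → [1766]
dup       → [1766, 1766]
pop       → [1766]
dup       → [1766, 1766]
pop       → [1766]
ineg      → [-1766]
bipush 23 → [-1766, 23]
iadd      → [-1743]

-1743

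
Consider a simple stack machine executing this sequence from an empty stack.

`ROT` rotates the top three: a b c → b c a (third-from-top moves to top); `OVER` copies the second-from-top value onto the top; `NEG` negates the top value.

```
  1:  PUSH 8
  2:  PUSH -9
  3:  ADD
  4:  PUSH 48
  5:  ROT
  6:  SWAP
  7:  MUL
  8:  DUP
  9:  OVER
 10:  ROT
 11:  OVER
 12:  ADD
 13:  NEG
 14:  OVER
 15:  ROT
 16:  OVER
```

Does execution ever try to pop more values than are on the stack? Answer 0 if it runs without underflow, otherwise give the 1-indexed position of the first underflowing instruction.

PUSH 8   8
PUSH -9  8 -9
ADD      -1
PUSH 48  -1 48
ROT  — needs 3 operands, stack has 2 → underflow

5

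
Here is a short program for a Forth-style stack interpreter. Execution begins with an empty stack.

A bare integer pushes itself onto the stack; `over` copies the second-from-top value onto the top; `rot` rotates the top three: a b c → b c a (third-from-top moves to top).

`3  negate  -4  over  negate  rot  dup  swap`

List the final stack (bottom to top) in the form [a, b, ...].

3      : 3
negate : -3
-4     : -3 -4
over   : -3 -4 -3
negate : -3 -4 3
rot    : -4 3 -3
dup    : -4 3 -3 -3
swap   : -4 3 -3 -3

[-4, 3, -3, -3]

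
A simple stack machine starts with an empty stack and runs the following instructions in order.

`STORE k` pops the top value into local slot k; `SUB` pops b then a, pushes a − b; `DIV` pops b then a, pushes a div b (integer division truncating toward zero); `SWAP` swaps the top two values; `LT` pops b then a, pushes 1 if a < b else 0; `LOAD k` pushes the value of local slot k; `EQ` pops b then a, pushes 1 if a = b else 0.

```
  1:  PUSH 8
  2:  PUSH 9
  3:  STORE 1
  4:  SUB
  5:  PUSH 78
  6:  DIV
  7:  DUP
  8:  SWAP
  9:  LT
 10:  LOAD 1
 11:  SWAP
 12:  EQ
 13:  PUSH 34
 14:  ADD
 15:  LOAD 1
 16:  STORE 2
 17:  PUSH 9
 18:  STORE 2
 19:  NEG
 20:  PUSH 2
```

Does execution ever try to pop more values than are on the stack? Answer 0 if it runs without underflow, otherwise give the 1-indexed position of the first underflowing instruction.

PUSH 8  → 8
PUSH 9  → 8 9
STORE 1 → 8
SUB  — needs 2 operands, stack has 1 → underflow

4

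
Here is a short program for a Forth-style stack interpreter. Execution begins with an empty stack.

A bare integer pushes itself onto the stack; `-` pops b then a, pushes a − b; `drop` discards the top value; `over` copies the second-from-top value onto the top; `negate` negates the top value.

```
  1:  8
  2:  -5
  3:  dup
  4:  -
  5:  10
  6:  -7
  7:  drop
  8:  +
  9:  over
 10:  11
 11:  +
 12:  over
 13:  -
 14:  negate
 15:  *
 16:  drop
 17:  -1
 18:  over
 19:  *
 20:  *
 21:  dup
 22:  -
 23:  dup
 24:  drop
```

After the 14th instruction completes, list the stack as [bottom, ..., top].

8       8
-5      8 -5
dup     8 -5 -5
-       8 0
10      8 0 10
-7      8 0 10 -7
drop    8 0 10
+       8 10
over    8 10 8
11      8 10 8 11
+       8 10 19
over    8 10 19 10
-       8 10 9
negate  8 10 -9

[8, 10, -9]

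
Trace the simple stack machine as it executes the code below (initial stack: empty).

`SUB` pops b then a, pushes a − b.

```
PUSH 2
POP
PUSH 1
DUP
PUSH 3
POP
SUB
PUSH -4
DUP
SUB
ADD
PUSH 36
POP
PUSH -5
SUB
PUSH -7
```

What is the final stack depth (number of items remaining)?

PUSH 2  : [2]
POP     : []
PUSH 1  : [1]
DUP     : [1, 1]
PUSH 3  : [1, 1, 3]
POP     : [1, 1]
SUB     : [0]
PUSH -4 : [0, -4]
DUP     : [0, -4, -4]
SUB     : [0, 0]
ADD     : [0]
PUSH 36 : [0, 36]
POP     : [0]
PUSH -5 : [0, -5]
SUB     : [5]
PUSH -7 : [5, -7]

2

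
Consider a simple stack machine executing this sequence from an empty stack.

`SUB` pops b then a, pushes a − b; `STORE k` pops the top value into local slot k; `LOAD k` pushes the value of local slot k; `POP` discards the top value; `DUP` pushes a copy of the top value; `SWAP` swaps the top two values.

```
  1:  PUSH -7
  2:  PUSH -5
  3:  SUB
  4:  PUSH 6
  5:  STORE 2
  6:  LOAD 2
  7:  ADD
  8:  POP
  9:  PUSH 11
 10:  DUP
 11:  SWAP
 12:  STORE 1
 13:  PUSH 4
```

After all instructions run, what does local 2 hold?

6

PUSH -7 -> -7
PUSH -5 -> -7 -5
SUB     -> -2
PUSH 6  -> -2 6
STORE 2 -> -2
LOAD 2  -> -2 6
ADD     -> 4
POP     -> (empty)
PUSH 11 -> 11
DUP     -> 11 11
SWAP    -> 11 11
STORE 1 -> 11
PUSH 4  -> 11 4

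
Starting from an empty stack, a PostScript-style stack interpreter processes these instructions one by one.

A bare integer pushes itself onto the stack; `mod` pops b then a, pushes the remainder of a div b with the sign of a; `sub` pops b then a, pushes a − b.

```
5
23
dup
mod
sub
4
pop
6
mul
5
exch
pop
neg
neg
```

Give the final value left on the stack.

5    : [5]
23   : [5, 23]
dup  : [5, 23, 23]
mod  : [5, 0]
sub  : [5]
4    : [5, 4]
pop  : [5]
6    : [5, 6]
mul  : [30]
5    : [30, 5]
exch : [5, 30]
pop  : [5]
neg  : [-5]
neg  : [5]

5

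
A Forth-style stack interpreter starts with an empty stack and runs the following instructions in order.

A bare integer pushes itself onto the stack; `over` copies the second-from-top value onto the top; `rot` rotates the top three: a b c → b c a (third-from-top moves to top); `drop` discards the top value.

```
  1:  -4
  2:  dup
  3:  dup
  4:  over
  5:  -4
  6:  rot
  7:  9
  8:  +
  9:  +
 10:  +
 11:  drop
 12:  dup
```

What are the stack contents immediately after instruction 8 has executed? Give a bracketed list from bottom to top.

-4   : -4
dup  : -4 -4
dup  : -4 -4 -4
over : -4 -4 -4 -4
-4   : -4 -4 -4 -4 -4
rot  : -4 -4 -4 -4 -4
9    : -4 -4 -4 -4 -4 9
+    : -4 -4 -4 -4 5

[-4, -4, -4, -4, 5]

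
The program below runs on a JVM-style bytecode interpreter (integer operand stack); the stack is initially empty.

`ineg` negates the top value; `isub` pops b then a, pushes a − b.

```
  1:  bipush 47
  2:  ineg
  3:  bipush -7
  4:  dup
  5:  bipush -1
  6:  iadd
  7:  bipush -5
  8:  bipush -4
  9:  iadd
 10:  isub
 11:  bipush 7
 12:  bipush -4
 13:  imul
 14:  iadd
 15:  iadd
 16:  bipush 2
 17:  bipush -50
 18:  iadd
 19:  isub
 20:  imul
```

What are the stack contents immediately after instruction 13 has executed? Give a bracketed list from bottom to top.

bipush 47 : 47
ineg      : -47
bipush -7 : -47 -7
dup       : -47 -7 -7
bipush -1 : -47 -7 -7 -1
iadd      : -47 -7 -8
bipush -5 : -47 -7 -8 -5
bipush -4 : -47 -7 -8 -5 -4
iadd      : -47 -7 -8 -9
isub      : -47 -7 1
bipush 7  : -47 -7 1 7
bipush -4 : -47 -7 1 7 -4
imul      : -47 -7 1 -28

[-47, -7, 1, -28]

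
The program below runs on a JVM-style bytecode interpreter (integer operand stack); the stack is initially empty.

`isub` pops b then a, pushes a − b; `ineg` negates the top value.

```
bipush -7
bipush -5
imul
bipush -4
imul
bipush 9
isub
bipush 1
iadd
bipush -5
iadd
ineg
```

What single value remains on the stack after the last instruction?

153

bipush -7 -> -7
bipush -5 -> -7 -5
imul      -> 35
bipush -4 -> 35 -4
imul      -> -140
bipush 9  -> -140 9
isub      -> -149
bipush 1  -> -149 1
iadd      -> -148
bipush -5 -> -148 -5
iadd      -> -153
ineg      -> 153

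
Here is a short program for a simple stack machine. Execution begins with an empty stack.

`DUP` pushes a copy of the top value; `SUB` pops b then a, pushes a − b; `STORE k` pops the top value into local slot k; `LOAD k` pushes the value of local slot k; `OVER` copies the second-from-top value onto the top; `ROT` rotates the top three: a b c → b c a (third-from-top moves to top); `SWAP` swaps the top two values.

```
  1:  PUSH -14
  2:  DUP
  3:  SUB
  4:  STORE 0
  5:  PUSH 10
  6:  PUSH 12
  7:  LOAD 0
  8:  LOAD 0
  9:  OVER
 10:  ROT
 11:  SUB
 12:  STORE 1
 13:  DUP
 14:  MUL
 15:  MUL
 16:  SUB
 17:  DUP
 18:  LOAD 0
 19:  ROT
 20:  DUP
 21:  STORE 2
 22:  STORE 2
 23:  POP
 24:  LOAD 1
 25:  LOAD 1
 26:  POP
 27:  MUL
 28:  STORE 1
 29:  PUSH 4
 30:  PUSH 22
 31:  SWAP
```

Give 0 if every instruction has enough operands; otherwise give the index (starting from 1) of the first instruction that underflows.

PUSH -14  -14
DUP       -14 -14
SUB       0
STORE 0   (empty)
PUSH 10   10
PUSH 12   10 12
LOAD 0    10 12 0
LOAD 0    10 12 0 0
OVER      10 12 0 0 0
ROT       10 12 0 0 0
SUB       10 12 0 0
STORE 1   10 12 0
DUP       10 12 0 0
MUL       10 12 0
MUL       10 0
SUB       10
DUP       10 10
LOAD 0    10 10 0
ROT       10 0 10
DUP       10 0 10 10
STORE 2   10 0 10
STORE 2   10 0
POP       10
LOAD 1    10 0
LOAD 1    10 0 0
POP       10 0
MUL       0
STORE 1   (empty)
PUSH 4    4
PUSH 22   4 22
SWAP      22 4

0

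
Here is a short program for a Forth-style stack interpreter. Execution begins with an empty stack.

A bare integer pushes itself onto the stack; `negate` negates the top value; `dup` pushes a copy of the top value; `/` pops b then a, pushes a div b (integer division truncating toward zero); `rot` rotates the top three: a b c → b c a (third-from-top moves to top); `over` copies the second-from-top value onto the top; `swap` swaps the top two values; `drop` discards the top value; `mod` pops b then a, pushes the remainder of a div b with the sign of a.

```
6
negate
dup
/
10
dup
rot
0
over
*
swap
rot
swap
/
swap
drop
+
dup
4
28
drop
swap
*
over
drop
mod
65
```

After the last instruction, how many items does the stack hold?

2

6       6
negate  -6
dup     -6 -6
/       1
10      1 10
dup     1 10 10
rot     10 10 1
0       10 10 1 0
over    10 10 1 0 1
*       10 10 1 0
swap    10 10 0 1
rot     10 0 1 10
swap    10 0 10 1
/       10 0 10
swap    10 10 0
drop    10 10
+       20
dup     20 20
4       20 20 4
28      20 20 4 28
drop    20 20 4
swap    20 4 20
*       20 80
over    20 80 20
drop    20 80
mod     20
65      20 65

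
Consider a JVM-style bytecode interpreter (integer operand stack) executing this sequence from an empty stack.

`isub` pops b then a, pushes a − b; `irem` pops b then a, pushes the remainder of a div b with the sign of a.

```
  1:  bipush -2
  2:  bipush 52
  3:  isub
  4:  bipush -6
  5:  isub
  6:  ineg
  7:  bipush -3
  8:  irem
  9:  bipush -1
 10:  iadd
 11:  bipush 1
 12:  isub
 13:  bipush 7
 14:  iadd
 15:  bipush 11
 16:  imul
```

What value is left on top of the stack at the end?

55

bipush -2  [-2]
bipush 52  [-2, 52]
isub       [-54]
bipush -6  [-54, -6]
isub       [-48]
ineg       [48]
bipush -3  [48, -3]
irem       [0]
bipush -1  [0, -1]
iadd       [-1]
bipush 1   [-1, 1]
isub       [-2]
bipush 7   [-2, 7]
iadd       [5]
bipush 11  [5, 11]
imul       [55]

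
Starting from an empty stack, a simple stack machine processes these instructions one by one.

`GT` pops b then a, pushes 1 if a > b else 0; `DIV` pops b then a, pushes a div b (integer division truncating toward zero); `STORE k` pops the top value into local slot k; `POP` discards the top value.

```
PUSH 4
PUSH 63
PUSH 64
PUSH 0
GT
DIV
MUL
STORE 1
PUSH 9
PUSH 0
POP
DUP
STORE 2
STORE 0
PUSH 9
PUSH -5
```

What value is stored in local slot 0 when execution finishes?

9

PUSH 4  → [4]
PUSH 63 → [4, 63]
PUSH 64 → [4, 63, 64]
PUSH 0  → [4, 63, 64, 0]
GT      → [4, 63, 1]
DIV     → [4, 63]
MUL     → [252]
STORE 1 → []
PUSH 9  → [9]
PUSH 0  → [9, 0]
POP     → [9]
DUP     → [9, 9]
STORE 2 → [9]
STORE 0 → []
PUSH 9  → [9]
PUSH -5 → [9, -5]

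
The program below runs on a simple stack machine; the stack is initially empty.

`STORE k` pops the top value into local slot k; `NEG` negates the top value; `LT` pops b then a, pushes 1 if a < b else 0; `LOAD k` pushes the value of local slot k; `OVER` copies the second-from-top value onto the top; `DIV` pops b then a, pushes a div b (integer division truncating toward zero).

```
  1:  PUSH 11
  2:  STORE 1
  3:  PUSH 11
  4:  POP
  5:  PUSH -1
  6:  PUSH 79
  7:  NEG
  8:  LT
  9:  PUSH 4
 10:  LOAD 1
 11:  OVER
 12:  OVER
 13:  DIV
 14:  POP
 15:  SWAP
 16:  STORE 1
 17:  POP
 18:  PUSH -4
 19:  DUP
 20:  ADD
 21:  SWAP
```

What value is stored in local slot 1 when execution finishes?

4

PUSH 11 -> 11
STORE 1 -> (empty)
PUSH 11 -> 11
POP     -> (empty)
PUSH -1 -> -1
PUSH 79 -> -1 79
NEG     -> -1 -79
LT      -> 0
PUSH 4  -> 0 4
LOAD 1  -> 0 4 11
OVER    -> 0 4 11 4
OVER    -> 0 4 11 4 11
DIV     -> 0 4 11 0
POP     -> 0 4 11
SWAP    -> 0 11 4
STORE 1 -> 0 11
POP     -> 0
PUSH -4 -> 0 -4
DUP     -> 0 -4 -4
ADD     -> 0 -8
SWAP    -> -8 0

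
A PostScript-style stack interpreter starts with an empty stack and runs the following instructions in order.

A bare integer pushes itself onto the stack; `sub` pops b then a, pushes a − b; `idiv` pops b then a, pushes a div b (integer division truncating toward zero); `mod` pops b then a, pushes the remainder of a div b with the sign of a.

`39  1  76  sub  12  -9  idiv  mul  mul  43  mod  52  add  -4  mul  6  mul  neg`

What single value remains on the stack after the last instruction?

39   -> [39]
1    -> [39, 1]
76   -> [39, 1, 76]
sub  -> [39, -75]
12   -> [39, -75, 12]
-9   -> [39, -75, 12, -9]
idiv -> [39, -75, -1]
mul  -> [39, 75]
mul  -> [2925]
43   -> [2925, 43]
mod  -> [1]
52   -> [1, 52]
add  -> [53]
-4   -> [53, -4]
mul  -> [-212]
6    -> [-212, 6]
mul  -> [-1272]
neg  -> [1272]

1272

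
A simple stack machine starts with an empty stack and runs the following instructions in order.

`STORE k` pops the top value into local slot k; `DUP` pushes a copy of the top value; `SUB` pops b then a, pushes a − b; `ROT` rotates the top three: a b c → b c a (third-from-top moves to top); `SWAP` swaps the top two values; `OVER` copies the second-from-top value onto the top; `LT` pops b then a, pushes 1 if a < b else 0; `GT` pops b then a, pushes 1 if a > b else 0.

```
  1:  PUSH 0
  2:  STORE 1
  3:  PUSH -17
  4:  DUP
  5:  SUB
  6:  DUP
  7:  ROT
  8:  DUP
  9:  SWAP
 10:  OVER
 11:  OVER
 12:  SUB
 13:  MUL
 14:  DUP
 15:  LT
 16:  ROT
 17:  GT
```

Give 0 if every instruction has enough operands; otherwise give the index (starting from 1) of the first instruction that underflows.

PUSH 0   → [0]
STORE 1  → []
PUSH -17 → [-17]
DUP      → [-17, -17]
SUB      → [0]
DUP      → [0, 0]
ROT  — needs 3 operands, stack has 2 → underflow

7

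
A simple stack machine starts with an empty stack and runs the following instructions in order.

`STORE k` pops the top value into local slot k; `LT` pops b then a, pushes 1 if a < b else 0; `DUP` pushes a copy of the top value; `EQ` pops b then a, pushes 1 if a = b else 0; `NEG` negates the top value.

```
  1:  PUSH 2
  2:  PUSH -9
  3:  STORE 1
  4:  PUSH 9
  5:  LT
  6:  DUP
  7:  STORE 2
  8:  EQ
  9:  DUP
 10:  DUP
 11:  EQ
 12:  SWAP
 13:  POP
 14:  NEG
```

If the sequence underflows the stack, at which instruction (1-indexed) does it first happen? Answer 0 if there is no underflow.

8

PUSH 2  -> 2
PUSH -9 -> 2 -9
STORE 1 -> 2
PUSH 9  -> 2 9
LT      -> 1
DUP     -> 1 1
STORE 2 -> 1
EQ  — needs 2 operands, stack has 1 → underflow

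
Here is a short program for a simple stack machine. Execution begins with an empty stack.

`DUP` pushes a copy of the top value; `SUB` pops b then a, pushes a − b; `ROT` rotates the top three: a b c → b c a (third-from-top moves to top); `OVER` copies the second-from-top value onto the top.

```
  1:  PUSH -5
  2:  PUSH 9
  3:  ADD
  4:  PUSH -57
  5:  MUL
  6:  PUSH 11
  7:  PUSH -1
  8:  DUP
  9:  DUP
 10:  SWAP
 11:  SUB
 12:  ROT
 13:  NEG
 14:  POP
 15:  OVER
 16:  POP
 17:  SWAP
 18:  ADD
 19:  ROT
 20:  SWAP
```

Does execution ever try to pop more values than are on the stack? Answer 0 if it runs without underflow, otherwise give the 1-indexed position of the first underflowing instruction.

PUSH -5  -> [-5]
PUSH 9   -> [-5, 9]
ADD      -> [4]
PUSH -57 -> [4, -57]
MUL      -> [-228]
PUSH 11  -> [-228, 11]
PUSH -1  -> [-228, 11, -1]
DUP      -> [-228, 11, -1, -1]
DUP      -> [-228, 11, -1, -1, -1]
SWAP     -> [-228, 11, -1, -1, -1]
SUB      -> [-228, 11, -1, 0]
ROT      -> [-228, -1, 0, 11]
NEG      -> [-228, -1, 0, -11]
POP      -> [-228, -1, 0]
OVER     -> [-228, -1, 0, -1]
POP      -> [-228, -1, 0]
SWAP     -> [-228, 0, -1]
ADD      -> [-228, -1]
ROT  — needs 3 operands, stack has 2 → underflow

19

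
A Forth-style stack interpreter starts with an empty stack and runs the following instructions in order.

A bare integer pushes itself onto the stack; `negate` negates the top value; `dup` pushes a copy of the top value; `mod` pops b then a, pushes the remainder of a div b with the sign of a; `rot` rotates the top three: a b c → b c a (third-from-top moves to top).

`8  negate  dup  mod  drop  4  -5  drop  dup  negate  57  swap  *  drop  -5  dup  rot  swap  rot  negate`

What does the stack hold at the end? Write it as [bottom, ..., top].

[4, -5, 5]

8      -> 8
negate -> -8
dup    -> -8 -8
mod    -> 0
drop   -> (empty)
4      -> 4
-5     -> 4 -5
drop   -> 4
dup    -> 4 4
negate -> 4 -4
57     -> 4 -4 57
swap   -> 4 57 -4
*      -> 4 -228
drop   -> 4
-5     -> 4 -5
dup    -> 4 -5 -5
rot    -> -5 -5 4
swap   -> -5 4 -5
rot    -> 4 -5 -5
negate -> 4 -5 5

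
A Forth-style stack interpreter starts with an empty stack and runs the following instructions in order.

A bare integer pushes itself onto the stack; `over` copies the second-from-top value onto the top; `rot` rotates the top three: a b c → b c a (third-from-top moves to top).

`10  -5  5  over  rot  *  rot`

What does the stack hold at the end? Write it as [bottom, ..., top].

[5, 25, 10]

10   → [10]
-5   → [10, -5]
5    → [10, -5, 5]
over → [10, -5, 5, -5]
rot  → [10, 5, -5, -5]
*    → [10, 5, 25]
rot  → [5, 25, 10]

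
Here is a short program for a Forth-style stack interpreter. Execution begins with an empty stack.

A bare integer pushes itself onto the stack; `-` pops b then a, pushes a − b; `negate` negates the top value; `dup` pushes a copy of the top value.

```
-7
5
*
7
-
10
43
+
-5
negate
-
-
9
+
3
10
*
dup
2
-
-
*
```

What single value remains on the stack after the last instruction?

-162

-7      [-7]
5       [-7, 5]
*       [-35]
7       [-35, 7]
-       [-42]
10      [-42, 10]
43      [-42, 10, 43]
+       [-42, 53]
-5      [-42, 53, -5]
negate  [-42, 53, 5]
-       [-42, 48]
-       [-90]
9       [-90, 9]
+       [-81]
3       [-81, 3]
10      [-81, 3, 10]
*       [-81, 30]
dup     [-81, 30, 30]
2       [-81, 30, 30, 2]
-       [-81, 30, 28]
-       [-81, 2]
*       [-162]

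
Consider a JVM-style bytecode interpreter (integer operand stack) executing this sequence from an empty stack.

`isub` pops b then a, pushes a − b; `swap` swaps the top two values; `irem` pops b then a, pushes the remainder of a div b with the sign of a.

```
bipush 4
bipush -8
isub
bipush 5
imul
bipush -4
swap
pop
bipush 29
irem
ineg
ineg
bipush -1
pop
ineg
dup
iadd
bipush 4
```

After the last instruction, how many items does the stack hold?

bipush 4  : [4]
bipush -8 : [4, -8]
isub      : [12]
bipush 5  : [12, 5]
imul      : [60]
bipush -4 : [60, -4]
swap      : [-4, 60]
pop       : [-4]
bipush 29 : [-4, 29]
irem      : [-4]
ineg      : [4]
ineg      : [-4]
bipush -1 : [-4, -1]
pop       : [-4]
ineg      : [4]
dup       : [4, 4]
iadd      : [8]
bipush 4  : [8, 4]

2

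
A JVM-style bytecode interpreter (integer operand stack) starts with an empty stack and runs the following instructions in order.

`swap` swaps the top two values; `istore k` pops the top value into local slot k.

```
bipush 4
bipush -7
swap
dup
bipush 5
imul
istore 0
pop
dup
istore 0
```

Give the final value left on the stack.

-7

bipush 4  → 4
bipush -7 → 4 -7
swap      → -7 4
dup       → -7 4 4
bipush 5  → -7 4 4 5
imul      → -7 4 20
istore 0  → -7 4
pop       → -7
dup       → -7 -7
istore 0  → -7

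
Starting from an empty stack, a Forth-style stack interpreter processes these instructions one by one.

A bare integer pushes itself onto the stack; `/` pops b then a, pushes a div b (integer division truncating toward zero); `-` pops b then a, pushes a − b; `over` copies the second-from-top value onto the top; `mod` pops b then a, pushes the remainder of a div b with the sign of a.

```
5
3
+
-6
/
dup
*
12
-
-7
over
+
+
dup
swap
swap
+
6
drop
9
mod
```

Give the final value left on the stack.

5     [5]
3     [5, 3]
+     [8]
-6    [8, -6]
/     [-1]
dup   [-1, -1]
*     [1]
12    [1, 12]
-     [-11]
-7    [-11, -7]
over  [-11, -7, -11]
+     [-11, -18]
+     [-29]
dup   [-29, -29]
swap  [-29, -29]
swap  [-29, -29]
+     [-58]
6     [-58, 6]
drop  [-58]
9     [-58, 9]
mod   [-4]

-4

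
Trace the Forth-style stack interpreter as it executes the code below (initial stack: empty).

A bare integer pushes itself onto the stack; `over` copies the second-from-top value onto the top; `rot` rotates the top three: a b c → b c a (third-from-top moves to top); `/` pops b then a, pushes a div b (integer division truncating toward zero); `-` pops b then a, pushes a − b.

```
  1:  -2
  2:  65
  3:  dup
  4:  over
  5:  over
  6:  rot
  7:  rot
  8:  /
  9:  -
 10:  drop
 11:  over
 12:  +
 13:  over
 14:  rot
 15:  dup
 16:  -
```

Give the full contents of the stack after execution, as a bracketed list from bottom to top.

[63, -2, 0]

-2   → [-2]
65   → [-2, 65]
dup  → [-2, 65, 65]
over → [-2, 65, 65, 65]
over → [-2, 65, 65, 65, 65]
rot  → [-2, 65, 65, 65, 65]
rot  → [-2, 65, 65, 65, 65]
/    → [-2, 65, 65, 1]
-    → [-2, 65, 64]
drop → [-2, 65]
over → [-2, 65, -2]
+    → [-2, 63]
over → [-2, 63, -2]
rot  → [63, -2, -2]
dup  → [63, -2, -2, -2]
-    → [63, -2, 0]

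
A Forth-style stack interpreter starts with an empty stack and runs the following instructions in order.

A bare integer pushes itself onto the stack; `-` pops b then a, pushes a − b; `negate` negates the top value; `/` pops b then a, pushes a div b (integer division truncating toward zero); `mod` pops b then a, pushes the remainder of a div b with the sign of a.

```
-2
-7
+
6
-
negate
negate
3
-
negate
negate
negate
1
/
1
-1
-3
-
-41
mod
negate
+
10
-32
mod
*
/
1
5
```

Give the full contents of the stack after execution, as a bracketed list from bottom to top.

[-1, 1, 5]

-2     -> -2
-7     -> -2 -7
+      -> -9
6      -> -9 6
-      -> -15
negate -> 15
negate -> -15
3      -> -15 3
-      -> -18
negate -> 18
negate -> -18
negate -> 18
1      -> 18 1
/      -> 18
1      -> 18 1
-1     -> 18 1 -1
-3     -> 18 1 -1 -3
-      -> 18 1 2
-41    -> 18 1 2 -41
mod    -> 18 1 2
negate -> 18 1 -2
+      -> 18 -1
10     -> 18 -1 10
-32    -> 18 -1 10 -32
mod    -> 18 -1 10
*      -> 18 -10
/      -> -1
1      -> -1 1
5      -> -1 1 5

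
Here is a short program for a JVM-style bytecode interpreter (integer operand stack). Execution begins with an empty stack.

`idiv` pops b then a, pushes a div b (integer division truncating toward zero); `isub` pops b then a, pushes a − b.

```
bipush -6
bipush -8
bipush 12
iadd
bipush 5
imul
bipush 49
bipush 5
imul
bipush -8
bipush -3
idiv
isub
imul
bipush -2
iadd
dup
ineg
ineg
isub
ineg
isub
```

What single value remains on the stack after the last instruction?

bipush -6 → [-6]
bipush -8 → [-6, -8]
bipush 12 → [-6, -8, 12]
iadd      → [-6, 4]
bipush 5  → [-6, 4, 5]
imul      → [-6, 20]
bipush 49 → [-6, 20, 49]
bipush 5  → [-6, 20, 49, 5]
imul      → [-6, 20, 245]
bipush -8 → [-6, 20, 245, -8]
bipush -3 → [-6, 20, 245, -8, -3]
idiv      → [-6, 20, 245, 2]
isub      → [-6, 20, 243]
imul      → [-6, 4860]
bipush -2 → [-6, 4860, -2]
iadd      → [-6, 4858]
dup       → [-6, 4858, 4858]
ineg      → [-6, 4858, -4858]
ineg      → [-6, 4858, 4858]
isub      → [-6, 0]
ineg      → [-6, 0]
isub      → [-6]

-6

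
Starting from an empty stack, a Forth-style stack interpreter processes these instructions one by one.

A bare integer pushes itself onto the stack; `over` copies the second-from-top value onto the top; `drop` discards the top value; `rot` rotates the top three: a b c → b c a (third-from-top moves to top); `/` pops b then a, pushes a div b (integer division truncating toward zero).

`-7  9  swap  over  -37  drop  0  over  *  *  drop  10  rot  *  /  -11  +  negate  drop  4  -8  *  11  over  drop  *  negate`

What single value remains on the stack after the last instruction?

-7      -7
9       -7 9
swap    9 -7
over    9 -7 9
-37     9 -7 9 -37
drop    9 -7 9
0       9 -7 9 0
over    9 -7 9 0 9
*       9 -7 9 0
*       9 -7 0
drop    9 -7
10      9 -7 10
rot     -7 10 9
*       -7 90
/       0
-11     0 -11
+       -11
negate  11
drop    (empty)
4       4
-8      4 -8
*       -32
11      -32 11
over    -32 11 -32
drop    -32 11
*       -352
negate  352

352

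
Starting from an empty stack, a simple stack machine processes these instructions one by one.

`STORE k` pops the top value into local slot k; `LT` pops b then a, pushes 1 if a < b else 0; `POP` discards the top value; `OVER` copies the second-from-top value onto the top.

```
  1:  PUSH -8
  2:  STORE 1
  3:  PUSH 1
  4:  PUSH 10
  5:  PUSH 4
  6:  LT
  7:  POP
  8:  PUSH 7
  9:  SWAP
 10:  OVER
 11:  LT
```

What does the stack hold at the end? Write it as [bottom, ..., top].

[7, 1]

PUSH -8 -> [-8]
STORE 1 -> []
PUSH 1  -> [1]
PUSH 10 -> [1, 10]
PUSH 4  -> [1, 10, 4]
LT      -> [1, 0]
POP     -> [1]
PUSH 7  -> [1, 7]
SWAP    -> [7, 1]
OVER    -> [7, 1, 7]
LT      -> [7, 1]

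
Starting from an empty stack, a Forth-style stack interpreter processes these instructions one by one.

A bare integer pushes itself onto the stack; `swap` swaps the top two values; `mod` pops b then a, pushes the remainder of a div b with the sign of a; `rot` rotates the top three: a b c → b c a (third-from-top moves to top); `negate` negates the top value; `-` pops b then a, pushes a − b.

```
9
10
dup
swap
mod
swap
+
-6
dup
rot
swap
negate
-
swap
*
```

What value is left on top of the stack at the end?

9      → 9
10     → 9 10
dup    → 9 10 10
swap   → 9 10 10
mod    → 9 0
swap   → 0 9
+      → 9
-6     → 9 -6
dup    → 9 -6 -6
rot    → -6 -6 9
swap   → -6 9 -6
negate → -6 9 6
-      → -6 3
swap   → 3 -6
*      → -18

-18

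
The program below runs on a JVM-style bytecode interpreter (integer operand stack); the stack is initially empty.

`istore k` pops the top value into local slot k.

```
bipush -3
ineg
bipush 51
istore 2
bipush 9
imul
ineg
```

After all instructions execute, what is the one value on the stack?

-27

bipush -3 : [-3]
ineg      : [3]
bipush 51 : [3, 51]
istore 2  : [3]
bipush 9  : [3, 9]
imul      : [27]
ineg      : [-27]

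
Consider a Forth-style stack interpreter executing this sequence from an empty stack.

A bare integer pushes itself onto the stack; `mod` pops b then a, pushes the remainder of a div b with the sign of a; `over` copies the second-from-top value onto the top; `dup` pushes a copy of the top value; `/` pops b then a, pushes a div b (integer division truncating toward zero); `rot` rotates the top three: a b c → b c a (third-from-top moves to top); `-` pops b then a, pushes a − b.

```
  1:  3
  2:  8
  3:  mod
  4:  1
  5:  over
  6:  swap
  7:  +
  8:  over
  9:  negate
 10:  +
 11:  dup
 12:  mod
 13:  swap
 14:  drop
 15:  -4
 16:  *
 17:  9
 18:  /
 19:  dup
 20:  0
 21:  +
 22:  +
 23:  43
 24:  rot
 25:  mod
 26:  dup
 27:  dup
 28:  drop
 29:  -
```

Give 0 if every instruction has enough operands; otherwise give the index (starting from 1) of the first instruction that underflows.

24

3       3
8       3 8
mod     3
1       3 1
over    3 1 3
swap    3 3 1
+       3 4
over    3 4 3
negate  3 4 -3
+       3 1
dup     3 1 1
mod     3 0
swap    0 3
drop    0
-4      0 -4
*       0
9       0 9
/       0
dup     0 0
0       0 0 0
+       0 0
+       0
43      0 43
rot  — needs 3 operands, stack has 2 → underflow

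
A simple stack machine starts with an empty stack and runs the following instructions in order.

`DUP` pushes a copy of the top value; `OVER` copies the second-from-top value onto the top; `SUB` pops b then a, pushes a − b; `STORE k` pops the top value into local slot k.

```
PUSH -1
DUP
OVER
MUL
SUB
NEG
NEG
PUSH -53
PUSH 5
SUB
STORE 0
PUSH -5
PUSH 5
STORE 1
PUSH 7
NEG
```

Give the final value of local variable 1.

PUSH -1   -1
DUP       -1 -1
OVER      -1 -1 -1
MUL       -1 1
SUB       -2
NEG       2
NEG       -2
PUSH -53  -2 -53
PUSH 5    -2 -53 5
SUB       -2 -58
STORE 0   -2
PUSH -5   -2 -5
PUSH 5    -2 -5 5
STORE 1   -2 -5
PUSH 7    -2 -5 7
NEG       -2 -5 -7

5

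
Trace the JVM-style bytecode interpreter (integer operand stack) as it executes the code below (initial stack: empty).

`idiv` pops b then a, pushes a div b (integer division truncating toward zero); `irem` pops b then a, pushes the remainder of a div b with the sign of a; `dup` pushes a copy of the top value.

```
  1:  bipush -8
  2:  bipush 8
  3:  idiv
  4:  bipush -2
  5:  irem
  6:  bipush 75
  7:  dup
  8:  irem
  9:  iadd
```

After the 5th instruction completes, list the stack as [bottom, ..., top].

[-1]

bipush -8 → [-8]
bipush 8  → [-8, 8]
idiv      → [-1]
bipush -2 → [-1, -2]
irem      → [-1]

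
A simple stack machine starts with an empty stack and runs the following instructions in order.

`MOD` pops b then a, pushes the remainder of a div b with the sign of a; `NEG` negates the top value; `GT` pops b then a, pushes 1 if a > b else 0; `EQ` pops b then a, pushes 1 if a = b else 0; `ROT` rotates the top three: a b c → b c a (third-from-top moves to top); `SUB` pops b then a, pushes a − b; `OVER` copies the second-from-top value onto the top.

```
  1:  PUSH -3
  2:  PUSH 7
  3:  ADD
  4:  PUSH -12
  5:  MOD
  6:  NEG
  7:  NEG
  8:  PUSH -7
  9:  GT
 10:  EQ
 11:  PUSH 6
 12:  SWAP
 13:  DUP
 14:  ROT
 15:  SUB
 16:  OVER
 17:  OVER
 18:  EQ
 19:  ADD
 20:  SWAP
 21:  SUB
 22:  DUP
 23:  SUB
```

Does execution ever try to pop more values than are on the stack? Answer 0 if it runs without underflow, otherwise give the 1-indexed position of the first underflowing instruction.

10

PUSH -3  : -3
PUSH 7   : -3 7
ADD      : 4
PUSH -12 : 4 -12
MOD      : 4
NEG      : -4
NEG      : 4
PUSH -7  : 4 -7
GT       : 1
EQ  — needs 2 operands, stack has 1 → underflow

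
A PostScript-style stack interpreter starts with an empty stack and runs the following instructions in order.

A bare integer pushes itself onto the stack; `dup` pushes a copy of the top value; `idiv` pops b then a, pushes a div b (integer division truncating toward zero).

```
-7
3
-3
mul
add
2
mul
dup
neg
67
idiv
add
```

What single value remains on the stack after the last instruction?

-32

-7    -7
3     -7 3
-3    -7 3 -3
mul   -7 -9
add   -16
2     -16 2
mul   -32
dup   -32 -32
neg   -32 32
67    -32 32 67
idiv  -32 0
add   -32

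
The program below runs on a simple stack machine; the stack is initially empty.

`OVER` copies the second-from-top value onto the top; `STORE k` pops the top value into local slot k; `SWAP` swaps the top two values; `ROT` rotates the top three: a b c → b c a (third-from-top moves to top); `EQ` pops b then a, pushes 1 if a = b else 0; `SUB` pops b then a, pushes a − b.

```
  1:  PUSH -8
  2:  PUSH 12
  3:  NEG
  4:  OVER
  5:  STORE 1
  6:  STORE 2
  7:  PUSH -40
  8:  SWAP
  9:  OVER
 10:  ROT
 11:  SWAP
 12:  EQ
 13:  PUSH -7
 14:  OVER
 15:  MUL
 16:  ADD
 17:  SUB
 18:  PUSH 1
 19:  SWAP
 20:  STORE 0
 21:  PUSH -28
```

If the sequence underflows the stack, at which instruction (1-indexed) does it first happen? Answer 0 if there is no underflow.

0

PUSH -8  : [-8]
PUSH 12  : [-8, 12]
NEG      : [-8, -12]
OVER     : [-8, -12, -8]
STORE 1  : [-8, -12]
STORE 2  : [-8]
PUSH -40 : [-8, -40]
SWAP     : [-40, -8]
OVER     : [-40, -8, -40]
ROT      : [-8, -40, -40]
SWAP     : [-8, -40, -40]
EQ       : [-8, 1]
PUSH -7  : [-8, 1, -7]
OVER     : [-8, 1, -7, 1]
MUL      : [-8, 1, -7]
ADD      : [-8, -6]
SUB      : [-2]
PUSH 1   : [-2, 1]
SWAP     : [1, -2]
STORE 0  : [1]
PUSH -28 : [1, -28]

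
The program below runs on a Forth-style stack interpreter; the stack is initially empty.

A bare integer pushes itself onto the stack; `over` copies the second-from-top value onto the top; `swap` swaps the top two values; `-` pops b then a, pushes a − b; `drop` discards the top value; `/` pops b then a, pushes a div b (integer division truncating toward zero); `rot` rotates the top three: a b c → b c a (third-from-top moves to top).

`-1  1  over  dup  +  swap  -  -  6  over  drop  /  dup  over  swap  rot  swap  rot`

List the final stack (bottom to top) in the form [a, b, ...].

-1    -1
1     -1 1
over  -1 1 -1
dup   -1 1 -1 -1
+     -1 1 -2
swap  -1 -2 1
-     -1 -3
-     2
6     2 6
over  2 6 2
drop  2 6
/     0
dup   0 0
over  0 0 0
swap  0 0 0
rot   0 0 0
swap  0 0 0
rot   0 0 0

[0, 0, 0]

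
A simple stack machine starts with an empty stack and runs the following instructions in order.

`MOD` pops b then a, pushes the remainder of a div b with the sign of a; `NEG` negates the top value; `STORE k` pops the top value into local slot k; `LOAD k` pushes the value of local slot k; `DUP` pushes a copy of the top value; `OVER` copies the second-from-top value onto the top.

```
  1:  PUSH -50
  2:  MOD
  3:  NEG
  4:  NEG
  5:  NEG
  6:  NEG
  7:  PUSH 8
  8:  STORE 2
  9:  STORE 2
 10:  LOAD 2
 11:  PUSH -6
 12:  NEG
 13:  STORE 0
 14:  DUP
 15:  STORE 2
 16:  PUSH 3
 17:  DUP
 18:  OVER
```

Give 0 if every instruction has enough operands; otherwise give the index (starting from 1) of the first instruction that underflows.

2

PUSH -50 → -50
MOD  — needs 2 operands, stack has 1 → underflow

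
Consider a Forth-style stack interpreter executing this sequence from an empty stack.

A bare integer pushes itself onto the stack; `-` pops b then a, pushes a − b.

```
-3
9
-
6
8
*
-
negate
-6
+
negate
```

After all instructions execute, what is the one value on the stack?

-3     -> [-3]
9      -> [-3, 9]
-      -> [-12]
6      -> [-12, 6]
8      -> [-12, 6, 8]
*      -> [-12, 48]
-      -> [-60]
negate -> [60]
-6     -> [60, -6]
+      -> [54]
negate -> [-54]

-54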